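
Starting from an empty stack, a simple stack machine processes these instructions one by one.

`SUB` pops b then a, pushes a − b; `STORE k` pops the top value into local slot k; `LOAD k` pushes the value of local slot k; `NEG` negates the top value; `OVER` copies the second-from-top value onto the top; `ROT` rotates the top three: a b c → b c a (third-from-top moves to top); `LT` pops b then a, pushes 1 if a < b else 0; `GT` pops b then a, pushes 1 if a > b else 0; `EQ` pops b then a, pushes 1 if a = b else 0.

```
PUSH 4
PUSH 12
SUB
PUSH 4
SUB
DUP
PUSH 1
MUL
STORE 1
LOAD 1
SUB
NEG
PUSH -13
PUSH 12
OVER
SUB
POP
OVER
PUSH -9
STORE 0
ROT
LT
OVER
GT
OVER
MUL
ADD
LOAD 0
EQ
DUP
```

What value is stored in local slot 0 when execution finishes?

-9

PUSH 4    4
PUSH 12   4 12
SUB       -8
PUSH 4    -8 4
SUB       -12
DUP       -12 -12
PUSH 1    -12 -12 1
MUL       -12 -12
STORE 1   -12
LOAD 1    -12 -12
SUB       0
NEG       0
PUSH -13  0 -13
PUSH 12   0 -13 12
OVER      0 -13 12 -13
SUB       0 -13 25
POP       0 -13
OVER      0 -13 0
PUSH -9   0 -13 0 -9
STORE 0   0 -13 0
ROT       -13 0 0
LT        -13 0
OVER      -13 0 -13
GT        -13 1
OVER      -13 1 -13
MUL       -13 -13
ADD       -26
LOAD 0    -26 -9
EQ        0
DUP       0 0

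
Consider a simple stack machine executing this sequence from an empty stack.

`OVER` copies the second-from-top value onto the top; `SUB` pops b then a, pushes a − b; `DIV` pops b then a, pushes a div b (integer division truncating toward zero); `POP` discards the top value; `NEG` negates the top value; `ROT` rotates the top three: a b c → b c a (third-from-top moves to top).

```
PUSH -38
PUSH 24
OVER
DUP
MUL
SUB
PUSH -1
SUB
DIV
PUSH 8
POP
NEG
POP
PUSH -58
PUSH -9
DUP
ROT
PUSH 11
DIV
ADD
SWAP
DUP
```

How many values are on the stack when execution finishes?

3

PUSH -38 : [-38]
PUSH 24  : [-38, 24]
OVER     : [-38, 24, -38]
DUP      : [-38, 24, -38, -38]
MUL      : [-38, 24, 1444]
SUB      : [-38, -1420]
PUSH -1  : [-38, -1420, -1]
SUB      : [-38, -1419]
DIV      : [0]
PUSH 8   : [0, 8]
POP      : [0]
NEG      : [0]
POP      : []
PUSH -58 : [-58]
PUSH -9  : [-58, -9]
DUP      : [-58, -9, -9]
ROT      : [-9, -9, -58]
PUSH 11  : [-9, -9, -58, 11]
DIV      : [-9, -9, -5]
ADD      : [-9, -14]
SWAP     : [-14, -9]
DUP      : [-14, -9, -9]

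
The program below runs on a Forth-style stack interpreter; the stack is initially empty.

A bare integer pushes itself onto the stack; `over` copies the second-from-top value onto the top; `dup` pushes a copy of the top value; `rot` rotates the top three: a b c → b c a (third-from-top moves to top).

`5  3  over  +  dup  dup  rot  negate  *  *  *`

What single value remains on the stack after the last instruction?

5      : 5
3      : 5 3
over   : 5 3 5
+      : 5 8
dup    : 5 8 8
dup    : 5 8 8 8
rot    : 5 8 8 8
negate : 5 8 8 -8
*      : 5 8 -64
*      : 5 -512
*      : -2560

-2560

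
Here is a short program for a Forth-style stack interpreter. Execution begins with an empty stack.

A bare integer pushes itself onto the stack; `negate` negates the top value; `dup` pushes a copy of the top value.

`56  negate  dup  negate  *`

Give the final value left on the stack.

-3136

56     -> 56
negate -> -56
dup    -> -56 -56
negate -> -56 56
*      -> -3136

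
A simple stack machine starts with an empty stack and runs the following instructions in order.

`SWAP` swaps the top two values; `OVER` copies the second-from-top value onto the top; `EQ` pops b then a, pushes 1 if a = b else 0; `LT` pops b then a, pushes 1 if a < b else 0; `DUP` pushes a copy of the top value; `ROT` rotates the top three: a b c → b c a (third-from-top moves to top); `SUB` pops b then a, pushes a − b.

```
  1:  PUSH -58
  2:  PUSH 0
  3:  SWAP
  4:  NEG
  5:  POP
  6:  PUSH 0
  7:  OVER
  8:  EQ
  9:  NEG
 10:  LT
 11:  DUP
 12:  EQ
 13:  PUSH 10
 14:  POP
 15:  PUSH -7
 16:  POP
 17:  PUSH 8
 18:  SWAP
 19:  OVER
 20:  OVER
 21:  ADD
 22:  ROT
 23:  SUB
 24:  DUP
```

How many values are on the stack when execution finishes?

3

PUSH -58 : -58
PUSH 0   : -58 0
SWAP     : 0 -58
NEG      : 0 58
POP      : 0
PUSH 0   : 0 0
OVER     : 0 0 0
EQ       : 0 1
NEG      : 0 -1
LT       : 0
DUP      : 0 0
EQ       : 1
PUSH 10  : 1 10
POP      : 1
PUSH -7  : 1 -7
POP      : 1
PUSH 8   : 1 8
SWAP     : 8 1
OVER     : 8 1 8
OVER     : 8 1 8 1
ADD      : 8 1 9
ROT      : 1 9 8
SUB      : 1 1
DUP      : 1 1 1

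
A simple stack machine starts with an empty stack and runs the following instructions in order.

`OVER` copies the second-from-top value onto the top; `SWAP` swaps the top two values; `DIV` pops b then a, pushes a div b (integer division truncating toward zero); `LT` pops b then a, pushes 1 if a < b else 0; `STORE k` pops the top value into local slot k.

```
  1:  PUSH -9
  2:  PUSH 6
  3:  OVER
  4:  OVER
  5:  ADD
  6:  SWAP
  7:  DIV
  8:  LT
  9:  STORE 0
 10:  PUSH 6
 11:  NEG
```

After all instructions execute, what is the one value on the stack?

PUSH -9 -> -9
PUSH 6  -> -9 6
OVER    -> -9 6 -9
OVER    -> -9 6 -9 6
ADD     -> -9 6 -3
SWAP    -> -9 -3 6
DIV     -> -9 0
LT      -> 1
STORE 0 -> (empty)
PUSH 6  -> 6
NEG     -> -6

-6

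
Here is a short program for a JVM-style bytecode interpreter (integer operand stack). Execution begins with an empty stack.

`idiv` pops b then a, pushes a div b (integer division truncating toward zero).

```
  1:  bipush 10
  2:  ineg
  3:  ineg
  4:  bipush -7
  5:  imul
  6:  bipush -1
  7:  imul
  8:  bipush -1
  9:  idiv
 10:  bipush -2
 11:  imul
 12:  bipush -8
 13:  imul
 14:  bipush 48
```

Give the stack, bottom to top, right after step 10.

[-70, -2]

bipush 10 → 10
ineg      → -10
ineg      → 10
bipush -7 → 10 -7
imul      → -70
bipush -1 → -70 -1
imul      → 70
bipush -1 → 70 -1
idiv      → -70
bipush -2 → -70 -2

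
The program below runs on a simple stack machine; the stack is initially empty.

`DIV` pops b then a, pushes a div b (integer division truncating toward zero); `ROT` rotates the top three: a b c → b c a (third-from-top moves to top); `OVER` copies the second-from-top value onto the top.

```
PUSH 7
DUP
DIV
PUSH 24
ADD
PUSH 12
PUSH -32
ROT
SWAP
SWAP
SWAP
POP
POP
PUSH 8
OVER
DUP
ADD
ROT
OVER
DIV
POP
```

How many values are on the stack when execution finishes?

PUSH 7   : [7]
DUP      : [7, 7]
DIV      : [1]
PUSH 24  : [1, 24]
ADD      : [25]
PUSH 12  : [25, 12]
PUSH -32 : [25, 12, -32]
ROT      : [12, -32, 25]
SWAP     : [12, 25, -32]
SWAP     : [12, -32, 25]
SWAP     : [12, 25, -32]
POP      : [12, 25]
POP      : [12]
PUSH 8   : [12, 8]
OVER     : [12, 8, 12]
DUP      : [12, 8, 12, 12]
ADD      : [12, 8, 24]
ROT      : [8, 24, 12]
OVER     : [8, 24, 12, 24]
DIV      : [8, 24, 0]
POP      : [8, 24]

2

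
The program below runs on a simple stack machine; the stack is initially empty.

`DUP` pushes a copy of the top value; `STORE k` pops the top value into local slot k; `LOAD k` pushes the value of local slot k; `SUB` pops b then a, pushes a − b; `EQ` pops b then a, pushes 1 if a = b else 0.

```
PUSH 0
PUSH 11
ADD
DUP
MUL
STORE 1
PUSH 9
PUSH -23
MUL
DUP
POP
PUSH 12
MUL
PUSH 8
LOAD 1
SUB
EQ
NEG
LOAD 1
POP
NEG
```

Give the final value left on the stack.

PUSH 0   : [0]
PUSH 11  : [0, 11]
ADD      : [11]
DUP      : [11, 11]
MUL      : [121]
STORE 1  : []
PUSH 9   : [9]
PUSH -23 : [9, -23]
MUL      : [-207]
DUP      : [-207, -207]
POP      : [-207]
PUSH 12  : [-207, 12]
MUL      : [-2484]
PUSH 8   : [-2484, 8]
LOAD 1   : [-2484, 8, 121]
SUB      : [-2484, -113]
EQ       : [0]
NEG      : [0]
LOAD 1   : [0, 121]
POP      : [0]
NEG      : [0]

0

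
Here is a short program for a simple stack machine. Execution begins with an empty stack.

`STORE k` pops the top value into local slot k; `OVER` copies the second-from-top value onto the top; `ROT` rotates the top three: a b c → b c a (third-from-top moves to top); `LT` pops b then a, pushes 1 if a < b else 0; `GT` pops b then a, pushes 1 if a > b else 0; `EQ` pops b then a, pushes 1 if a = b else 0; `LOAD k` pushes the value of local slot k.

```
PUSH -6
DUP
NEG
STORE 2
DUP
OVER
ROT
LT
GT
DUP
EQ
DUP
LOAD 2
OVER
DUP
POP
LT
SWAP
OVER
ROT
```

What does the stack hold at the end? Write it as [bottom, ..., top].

PUSH -6 -> -6
DUP     -> -6 -6
NEG     -> -6 6
STORE 2 -> -6
DUP     -> -6 -6
OVER    -> -6 -6 -6
ROT     -> -6 -6 -6
LT      -> -6 0
GT      -> 0
DUP     -> 0 0
EQ      -> 1
DUP     -> 1 1
LOAD 2  -> 1 1 6
OVER    -> 1 1 6 1
DUP     -> 1 1 6 1 1
POP     -> 1 1 6 1
LT      -> 1 1 0
SWAP    -> 1 0 1
OVER    -> 1 0 1 0
ROT     -> 1 1 0 0

[1, 1, 0, 0]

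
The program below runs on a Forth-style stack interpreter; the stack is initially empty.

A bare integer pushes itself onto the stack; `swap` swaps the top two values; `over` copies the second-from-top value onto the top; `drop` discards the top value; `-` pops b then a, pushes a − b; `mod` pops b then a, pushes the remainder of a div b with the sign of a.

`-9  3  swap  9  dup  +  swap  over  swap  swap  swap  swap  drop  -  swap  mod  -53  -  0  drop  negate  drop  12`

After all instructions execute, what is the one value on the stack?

-9     -> [-9]
3      -> [-9, 3]
swap   -> [3, -9]
9      -> [3, -9, 9]
dup    -> [3, -9, 9, 9]
+      -> [3, -9, 18]
swap   -> [3, 18, -9]
over   -> [3, 18, -9, 18]
swap   -> [3, 18, 18, -9]
swap   -> [3, 18, -9, 18]
swap   -> [3, 18, 18, -9]
swap   -> [3, 18, -9, 18]
drop   -> [3, 18, -9]
-      -> [3, 27]
swap   -> [27, 3]
mod    -> [0]
-53    -> [0, -53]
-      -> [53]
0      -> [53, 0]
drop   -> [53]
negate -> [-53]
drop   -> []
12     -> [12]

12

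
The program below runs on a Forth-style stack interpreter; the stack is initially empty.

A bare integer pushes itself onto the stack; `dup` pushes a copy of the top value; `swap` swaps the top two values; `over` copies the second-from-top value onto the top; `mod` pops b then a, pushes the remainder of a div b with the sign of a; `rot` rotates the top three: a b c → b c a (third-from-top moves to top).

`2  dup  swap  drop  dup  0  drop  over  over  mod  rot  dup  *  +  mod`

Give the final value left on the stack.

2

2    -> 2
dup  -> 2 2
swap -> 2 2
drop -> 2
dup  -> 2 2
0    -> 2 2 0
drop -> 2 2
over -> 2 2 2
over -> 2 2 2 2
mod  -> 2 2 0
rot  -> 2 0 2
dup  -> 2 0 2 2
*    -> 2 0 4
+    -> 2 4
mod  -> 2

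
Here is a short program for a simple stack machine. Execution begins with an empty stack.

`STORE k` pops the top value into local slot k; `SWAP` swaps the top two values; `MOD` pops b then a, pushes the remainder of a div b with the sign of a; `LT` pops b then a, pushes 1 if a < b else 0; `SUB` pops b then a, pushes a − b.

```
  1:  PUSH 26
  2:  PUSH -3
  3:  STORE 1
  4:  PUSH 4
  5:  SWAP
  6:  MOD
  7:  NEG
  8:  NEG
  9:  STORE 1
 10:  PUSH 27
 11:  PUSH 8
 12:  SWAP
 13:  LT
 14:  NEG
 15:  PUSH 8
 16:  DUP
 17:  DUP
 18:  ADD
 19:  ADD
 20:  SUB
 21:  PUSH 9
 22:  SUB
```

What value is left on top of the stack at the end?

PUSH 26 : [26]
PUSH -3 : [26, -3]
STORE 1 : [26]
PUSH 4  : [26, 4]
SWAP    : [4, 26]
MOD     : [4]
NEG     : [-4]
NEG     : [4]
STORE 1 : []
PUSH 27 : [27]
PUSH 8  : [27, 8]
SWAP    : [8, 27]
LT      : [1]
NEG     : [-1]
PUSH 8  : [-1, 8]
DUP     : [-1, 8, 8]
DUP     : [-1, 8, 8, 8]
ADD     : [-1, 8, 16]
ADD     : [-1, 24]
SUB     : [-25]
PUSH 9  : [-25, 9]
SUB     : [-34]

-34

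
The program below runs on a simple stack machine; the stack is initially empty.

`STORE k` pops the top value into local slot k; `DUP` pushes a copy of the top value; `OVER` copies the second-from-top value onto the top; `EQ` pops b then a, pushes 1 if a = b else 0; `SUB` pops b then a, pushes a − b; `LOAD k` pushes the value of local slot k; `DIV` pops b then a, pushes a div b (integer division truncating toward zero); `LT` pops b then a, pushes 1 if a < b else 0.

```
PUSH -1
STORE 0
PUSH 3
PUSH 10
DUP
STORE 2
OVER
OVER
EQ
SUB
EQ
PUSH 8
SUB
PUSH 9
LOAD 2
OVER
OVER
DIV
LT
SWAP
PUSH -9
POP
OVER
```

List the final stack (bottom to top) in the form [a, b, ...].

[-8, 0, 9, 0]

PUSH -1 : [-1]
STORE 0 : []
PUSH 3  : [3]
PUSH 10 : [3, 10]
DUP     : [3, 10, 10]
STORE 2 : [3, 10]
OVER    : [3, 10, 3]
OVER    : [3, 10, 3, 10]
EQ      : [3, 10, 0]
SUB     : [3, 10]
EQ      : [0]
PUSH 8  : [0, 8]
SUB     : [-8]
PUSH 9  : [-8, 9]
LOAD 2  : [-8, 9, 10]
OVER    : [-8, 9, 10, 9]
OVER    : [-8, 9, 10, 9, 10]
DIV     : [-8, 9, 10, 0]
LT      : [-8, 9, 0]
SWAP    : [-8, 0, 9]
PUSH -9 : [-8, 0, 9, -9]
POP     : [-8, 0, 9]
OVER    : [-8, 0, 9, 0]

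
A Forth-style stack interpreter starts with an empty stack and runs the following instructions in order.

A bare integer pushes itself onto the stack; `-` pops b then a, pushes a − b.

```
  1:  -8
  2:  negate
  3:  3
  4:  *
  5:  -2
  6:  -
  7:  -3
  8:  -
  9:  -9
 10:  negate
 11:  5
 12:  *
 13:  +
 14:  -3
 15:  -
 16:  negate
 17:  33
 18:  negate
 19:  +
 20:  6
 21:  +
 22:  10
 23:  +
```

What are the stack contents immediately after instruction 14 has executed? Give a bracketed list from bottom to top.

-8     → [-8]
negate → [8]
3      → [8, 3]
*      → [24]
-2     → [24, -2]
-      → [26]
-3     → [26, -3]
-      → [29]
-9     → [29, -9]
negate → [29, 9]
5      → [29, 9, 5]
*      → [29, 45]
+      → [74]
-3     → [74, -3]

[74, -3]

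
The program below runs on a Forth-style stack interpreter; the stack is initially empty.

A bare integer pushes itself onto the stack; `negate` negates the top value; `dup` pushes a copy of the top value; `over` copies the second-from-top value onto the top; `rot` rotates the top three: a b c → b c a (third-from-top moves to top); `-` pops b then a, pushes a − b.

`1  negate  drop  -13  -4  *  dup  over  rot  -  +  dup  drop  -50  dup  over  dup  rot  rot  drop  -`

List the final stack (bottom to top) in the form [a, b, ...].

[52, -50, 0]

1      -> [1]
negate -> [-1]
drop   -> []
-13    -> [-13]
-4     -> [-13, -4]
*      -> [52]
dup    -> [52, 52]
over   -> [52, 52, 52]
rot    -> [52, 52, 52]
-      -> [52, 0]
+      -> [52]
dup    -> [52, 52]
drop   -> [52]
-50    -> [52, -50]
dup    -> [52, -50, -50]
over   -> [52, -50, -50, -50]
dup    -> [52, -50, -50, -50, -50]
rot    -> [52, -50, -50, -50, -50]
rot    -> [52, -50, -50, -50, -50]
drop   -> [52, -50, -50, -50]
-      -> [52, -50, 0]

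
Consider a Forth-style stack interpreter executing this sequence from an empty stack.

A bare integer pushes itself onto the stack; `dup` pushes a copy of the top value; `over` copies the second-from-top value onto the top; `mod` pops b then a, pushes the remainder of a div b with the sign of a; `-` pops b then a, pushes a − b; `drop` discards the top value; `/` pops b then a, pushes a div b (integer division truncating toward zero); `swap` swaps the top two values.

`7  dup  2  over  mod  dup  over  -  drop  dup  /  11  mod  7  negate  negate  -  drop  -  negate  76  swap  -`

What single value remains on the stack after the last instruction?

76

7      → 7
dup    → 7 7
2      → 7 7 2
over   → 7 7 2 7
mod    → 7 7 2
dup    → 7 7 2 2
over   → 7 7 2 2 2
-      → 7 7 2 0
drop   → 7 7 2
dup    → 7 7 2 2
/      → 7 7 1
11     → 7 7 1 11
mod    → 7 7 1
7      → 7 7 1 7
negate → 7 7 1 -7
negate → 7 7 1 7
-      → 7 7 -6
drop   → 7 7
-      → 0
negate → 0
76     → 0 76
swap   → 76 0
-      → 76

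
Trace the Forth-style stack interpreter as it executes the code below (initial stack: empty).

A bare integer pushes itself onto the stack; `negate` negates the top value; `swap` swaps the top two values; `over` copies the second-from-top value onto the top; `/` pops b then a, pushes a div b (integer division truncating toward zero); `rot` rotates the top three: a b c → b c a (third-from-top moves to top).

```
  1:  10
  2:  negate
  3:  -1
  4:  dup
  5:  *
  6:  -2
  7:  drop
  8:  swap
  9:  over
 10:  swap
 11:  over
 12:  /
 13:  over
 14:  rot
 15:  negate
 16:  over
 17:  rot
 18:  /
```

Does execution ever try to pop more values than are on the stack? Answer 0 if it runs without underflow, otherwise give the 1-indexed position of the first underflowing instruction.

10     -> 10
negate -> -10
-1     -> -10 -1
dup    -> -10 -1 -1
*      -> -10 1
-2     -> -10 1 -2
drop   -> -10 1
swap   -> 1 -10
over   -> 1 -10 1
swap   -> 1 1 -10
over   -> 1 1 -10 1
/      -> 1 1 -10
over   -> 1 1 -10 1
rot    -> 1 -10 1 1
negate -> 1 -10 1 -1
over   -> 1 -10 1 -1 1
rot    -> 1 -10 -1 1 1
/      -> 1 -10 -1 1

0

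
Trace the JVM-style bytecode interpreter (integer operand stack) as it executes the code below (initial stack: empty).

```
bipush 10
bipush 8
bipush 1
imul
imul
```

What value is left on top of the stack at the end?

80

bipush 10 → [10]
bipush 8  → [10, 8]
bipush 1  → [10, 8, 1]
imul      → [10, 8]
imul      → [80]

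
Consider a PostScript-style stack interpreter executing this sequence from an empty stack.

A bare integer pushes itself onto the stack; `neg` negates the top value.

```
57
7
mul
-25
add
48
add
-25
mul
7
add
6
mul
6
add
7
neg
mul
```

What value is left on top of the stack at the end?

57  -> 57
7   -> 57 7
mul -> 399
-25 -> 399 -25
add -> 374
48  -> 374 48
add -> 422
-25 -> 422 -25
mul -> -10550
7   -> -10550 7
add -> -10543
6   -> -10543 6
mul -> -63258
6   -> -63258 6
add -> -63252
7   -> -63252 7
neg -> -63252 -7
mul -> 442764

442764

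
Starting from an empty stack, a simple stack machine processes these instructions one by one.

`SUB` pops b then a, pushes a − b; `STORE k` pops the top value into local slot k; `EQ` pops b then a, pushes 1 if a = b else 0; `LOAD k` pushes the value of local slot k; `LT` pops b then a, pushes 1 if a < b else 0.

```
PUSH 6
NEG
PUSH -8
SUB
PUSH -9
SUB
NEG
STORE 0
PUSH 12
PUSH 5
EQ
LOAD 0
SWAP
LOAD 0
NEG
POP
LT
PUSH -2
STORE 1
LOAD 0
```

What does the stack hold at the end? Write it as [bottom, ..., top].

[1, -11]

PUSH 6  : 6
NEG     : -6
PUSH -8 : -6 -8
SUB     : 2
PUSH -9 : 2 -9
SUB     : 11
NEG     : -11
STORE 0 : (empty)
PUSH 12 : 12
PUSH 5  : 12 5
EQ      : 0
LOAD 0  : 0 -11
SWAP    : -11 0
LOAD 0  : -11 0 -11
NEG     : -11 0 11
POP     : -11 0
LT      : 1
PUSH -2 : 1 -2
STORE 1 : 1
LOAD 0  : 1 -11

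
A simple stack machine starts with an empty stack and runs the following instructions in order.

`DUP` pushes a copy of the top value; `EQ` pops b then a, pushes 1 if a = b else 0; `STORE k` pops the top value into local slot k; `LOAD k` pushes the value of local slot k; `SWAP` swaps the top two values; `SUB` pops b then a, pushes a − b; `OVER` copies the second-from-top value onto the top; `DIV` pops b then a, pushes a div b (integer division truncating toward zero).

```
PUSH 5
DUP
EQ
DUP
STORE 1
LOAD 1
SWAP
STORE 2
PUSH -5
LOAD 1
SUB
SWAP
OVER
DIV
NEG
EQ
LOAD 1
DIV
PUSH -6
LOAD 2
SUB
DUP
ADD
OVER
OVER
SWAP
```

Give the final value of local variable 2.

PUSH 5  : [5]
DUP     : [5, 5]
EQ      : [1]
DUP     : [1, 1]
STORE 1 : [1]
LOAD 1  : [1, 1]
SWAP    : [1, 1]
STORE 2 : [1]
PUSH -5 : [1, -5]
LOAD 1  : [1, -5, 1]
SUB     : [1, -6]
SWAP    : [-6, 1]
OVER    : [-6, 1, -6]
DIV     : [-6, 0]
NEG     : [-6, 0]
EQ      : [0]
LOAD 1  : [0, 1]
DIV     : [0]
PUSH -6 : [0, -6]
LOAD 2  : [0, -6, 1]
SUB     : [0, -7]
DUP     : [0, -7, -7]
ADD     : [0, -14]
OVER    : [0, -14, 0]
OVER    : [0, -14, 0, -14]
SWAP    : [0, -14, -14, 0]

1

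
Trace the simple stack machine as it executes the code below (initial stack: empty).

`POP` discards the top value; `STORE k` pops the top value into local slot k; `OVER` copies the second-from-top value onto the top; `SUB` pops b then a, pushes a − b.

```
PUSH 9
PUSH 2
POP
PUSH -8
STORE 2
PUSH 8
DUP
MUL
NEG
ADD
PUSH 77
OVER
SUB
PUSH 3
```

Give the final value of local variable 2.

PUSH 9  → [9]
PUSH 2  → [9, 2]
POP     → [9]
PUSH -8 → [9, -8]
STORE 2 → [9]
PUSH 8  → [9, 8]
DUP     → [9, 8, 8]
MUL     → [9, 64]
NEG     → [9, -64]
ADD     → [-55]
PUSH 77 → [-55, 77]
OVER    → [-55, 77, -55]
SUB     → [-55, 132]
PUSH 3  → [-55, 132, 3]

-8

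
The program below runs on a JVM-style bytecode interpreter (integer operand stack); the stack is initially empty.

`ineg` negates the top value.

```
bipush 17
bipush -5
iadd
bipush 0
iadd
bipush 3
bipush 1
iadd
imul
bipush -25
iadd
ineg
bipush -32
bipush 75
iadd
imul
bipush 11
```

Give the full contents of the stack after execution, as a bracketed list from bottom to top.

bipush 17  -> [17]
bipush -5  -> [17, -5]
iadd       -> [12]
bipush 0   -> [12, 0]
iadd       -> [12]
bipush 3   -> [12, 3]
bipush 1   -> [12, 3, 1]
iadd       -> [12, 4]
imul       -> [48]
bipush -25 -> [48, -25]
iadd       -> [23]
ineg       -> [-23]
bipush -32 -> [-23, -32]
bipush 75  -> [-23, -32, 75]
iadd       -> [-23, 43]
imul       -> [-989]
bipush 11  -> [-989, 11]

[-989, 11]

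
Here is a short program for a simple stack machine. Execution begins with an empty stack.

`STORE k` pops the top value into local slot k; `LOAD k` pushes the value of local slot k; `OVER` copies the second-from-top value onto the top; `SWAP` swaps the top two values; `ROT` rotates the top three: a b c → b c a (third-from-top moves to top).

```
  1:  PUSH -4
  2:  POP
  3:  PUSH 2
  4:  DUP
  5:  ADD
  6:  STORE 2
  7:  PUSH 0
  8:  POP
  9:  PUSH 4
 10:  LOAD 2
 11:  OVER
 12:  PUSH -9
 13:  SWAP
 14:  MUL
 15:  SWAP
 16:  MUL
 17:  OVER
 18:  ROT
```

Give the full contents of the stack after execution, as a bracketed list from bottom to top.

PUSH -4 : [-4]
POP     : []
PUSH 2  : [2]
DUP     : [2, 2]
ADD     : [4]
STORE 2 : []
PUSH 0  : [0]
POP     : []
PUSH 4  : [4]
LOAD 2  : [4, 4]
OVER    : [4, 4, 4]
PUSH -9 : [4, 4, 4, -9]
SWAP    : [4, 4, -9, 4]
MUL     : [4, 4, -36]
SWAP    : [4, -36, 4]
MUL     : [4, -144]
OVER    : [4, -144, 4]
ROT     : [-144, 4, 4]

[-144, 4, 4]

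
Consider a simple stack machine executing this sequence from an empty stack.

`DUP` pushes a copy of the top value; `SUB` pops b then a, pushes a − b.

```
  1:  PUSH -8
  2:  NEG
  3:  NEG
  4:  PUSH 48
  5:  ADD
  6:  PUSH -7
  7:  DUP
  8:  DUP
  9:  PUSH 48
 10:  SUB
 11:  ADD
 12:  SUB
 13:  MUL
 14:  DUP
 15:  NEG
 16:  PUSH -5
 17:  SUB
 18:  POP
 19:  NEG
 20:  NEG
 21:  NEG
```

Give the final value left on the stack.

-2200

PUSH -8 -> [-8]
NEG     -> [8]
NEG     -> [-8]
PUSH 48 -> [-8, 48]
ADD     -> [40]
PUSH -7 -> [40, -7]
DUP     -> [40, -7, -7]
DUP     -> [40, -7, -7, -7]
PUSH 48 -> [40, -7, -7, -7, 48]
SUB     -> [40, -7, -7, -55]
ADD     -> [40, -7, -62]
SUB     -> [40, 55]
MUL     -> [2200]
DUP     -> [2200, 2200]
NEG     -> [2200, -2200]
PUSH -5 -> [2200, -2200, -5]
SUB     -> [2200, -2195]
POP     -> [2200]
NEG     -> [-2200]
NEG     -> [2200]
NEG     -> [-2200]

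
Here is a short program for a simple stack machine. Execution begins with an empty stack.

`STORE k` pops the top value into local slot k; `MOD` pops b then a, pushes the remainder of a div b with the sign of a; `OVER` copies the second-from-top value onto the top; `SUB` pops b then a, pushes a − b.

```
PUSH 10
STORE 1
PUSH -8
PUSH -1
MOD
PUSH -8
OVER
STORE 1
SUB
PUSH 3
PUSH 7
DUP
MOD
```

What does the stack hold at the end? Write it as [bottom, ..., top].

PUSH 10  10
STORE 1  (empty)
PUSH -8  -8
PUSH -1  -8 -1
MOD      0
PUSH -8  0 -8
OVER     0 -8 0
STORE 1  0 -8
SUB      8
PUSH 3   8 3
PUSH 7   8 3 7
DUP      8 3 7 7
MOD      8 3 0

[8, 3, 0]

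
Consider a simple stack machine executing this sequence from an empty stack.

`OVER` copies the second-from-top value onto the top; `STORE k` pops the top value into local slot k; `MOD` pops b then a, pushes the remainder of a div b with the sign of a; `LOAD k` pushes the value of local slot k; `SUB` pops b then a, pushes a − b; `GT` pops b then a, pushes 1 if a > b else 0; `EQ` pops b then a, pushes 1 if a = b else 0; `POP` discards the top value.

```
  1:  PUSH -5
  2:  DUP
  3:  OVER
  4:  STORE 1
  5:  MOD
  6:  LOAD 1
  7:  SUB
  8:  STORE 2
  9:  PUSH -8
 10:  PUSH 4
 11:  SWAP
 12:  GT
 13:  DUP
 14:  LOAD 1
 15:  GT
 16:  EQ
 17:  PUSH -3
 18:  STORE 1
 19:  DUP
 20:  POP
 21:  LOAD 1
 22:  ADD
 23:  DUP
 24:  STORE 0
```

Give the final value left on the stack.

-2

PUSH -5 -> [-5]
DUP     -> [-5, -5]
OVER    -> [-5, -5, -5]
STORE 1 -> [-5, -5]
MOD     -> [0]
LOAD 1  -> [0, -5]
SUB     -> [5]
STORE 2 -> []
PUSH -8 -> [-8]
PUSH 4  -> [-8, 4]
SWAP    -> [4, -8]
GT      -> [1]
DUP     -> [1, 1]
LOAD 1  -> [1, 1, -5]
GT      -> [1, 1]
EQ      -> [1]
PUSH -3 -> [1, -3]
STORE 1 -> [1]
DUP     -> [1, 1]
POP     -> [1]
LOAD 1  -> [1, -3]
ADD     -> [-2]
DUP     -> [-2, -2]
STORE 0 -> [-2]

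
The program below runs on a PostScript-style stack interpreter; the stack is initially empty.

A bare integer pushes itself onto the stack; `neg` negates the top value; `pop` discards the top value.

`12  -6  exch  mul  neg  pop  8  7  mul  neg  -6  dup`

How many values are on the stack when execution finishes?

3

12   : [12]
-6   : [12, -6]
exch : [-6, 12]
mul  : [-72]
neg  : [72]
pop  : []
8    : [8]
7    : [8, 7]
mul  : [56]
neg  : [-56]
-6   : [-56, -6]
dup  : [-56, -6, -6]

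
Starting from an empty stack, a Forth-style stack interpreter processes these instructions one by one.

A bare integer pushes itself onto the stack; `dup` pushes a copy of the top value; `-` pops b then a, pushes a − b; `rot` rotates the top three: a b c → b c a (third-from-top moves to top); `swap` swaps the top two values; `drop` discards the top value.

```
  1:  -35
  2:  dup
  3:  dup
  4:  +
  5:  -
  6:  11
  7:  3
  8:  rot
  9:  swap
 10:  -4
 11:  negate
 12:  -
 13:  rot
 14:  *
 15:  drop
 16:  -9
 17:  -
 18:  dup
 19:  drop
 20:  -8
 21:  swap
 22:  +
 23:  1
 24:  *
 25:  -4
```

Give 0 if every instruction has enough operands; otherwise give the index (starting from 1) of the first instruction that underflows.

0

-35     -35
dup     -35 -35
dup     -35 -35 -35
+       -35 -70
-       35
11      35 11
3       35 11 3
rot     11 3 35
swap    11 35 3
-4      11 35 3 -4
negate  11 35 3 4
-       11 35 -1
rot     35 -1 11
*       35 -11
drop    35
-9      35 -9
-       44
dup     44 44
drop    44
-8      44 -8
swap    -8 44
+       36
1       36 1
*       36
-4      36 -4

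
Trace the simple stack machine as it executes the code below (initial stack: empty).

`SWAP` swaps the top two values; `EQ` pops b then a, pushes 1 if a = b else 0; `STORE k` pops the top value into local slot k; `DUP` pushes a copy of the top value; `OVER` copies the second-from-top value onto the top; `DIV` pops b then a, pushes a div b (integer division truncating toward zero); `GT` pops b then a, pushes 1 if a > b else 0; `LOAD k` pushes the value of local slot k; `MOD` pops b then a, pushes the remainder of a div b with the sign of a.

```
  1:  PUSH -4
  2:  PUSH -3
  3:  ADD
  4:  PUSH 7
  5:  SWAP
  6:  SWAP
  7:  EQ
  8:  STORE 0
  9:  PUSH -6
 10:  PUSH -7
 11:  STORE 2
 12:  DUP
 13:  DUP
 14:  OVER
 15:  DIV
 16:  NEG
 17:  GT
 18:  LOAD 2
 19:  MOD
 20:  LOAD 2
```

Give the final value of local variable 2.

PUSH -4  [-4]
PUSH -3  [-4, -3]
ADD      [-7]
PUSH 7   [-7, 7]
SWAP     [7, -7]
SWAP     [-7, 7]
EQ       [0]
STORE 0  []
PUSH -6  [-6]
PUSH -7  [-6, -7]
STORE 2  [-6]
DUP      [-6, -6]
DUP      [-6, -6, -6]
OVER     [-6, -6, -6, -6]
DIV      [-6, -6, 1]
NEG      [-6, -6, -1]
GT       [-6, 0]
LOAD 2   [-6, 0, -7]
MOD      [-6, 0]
LOAD 2   [-6, 0, -7]

-7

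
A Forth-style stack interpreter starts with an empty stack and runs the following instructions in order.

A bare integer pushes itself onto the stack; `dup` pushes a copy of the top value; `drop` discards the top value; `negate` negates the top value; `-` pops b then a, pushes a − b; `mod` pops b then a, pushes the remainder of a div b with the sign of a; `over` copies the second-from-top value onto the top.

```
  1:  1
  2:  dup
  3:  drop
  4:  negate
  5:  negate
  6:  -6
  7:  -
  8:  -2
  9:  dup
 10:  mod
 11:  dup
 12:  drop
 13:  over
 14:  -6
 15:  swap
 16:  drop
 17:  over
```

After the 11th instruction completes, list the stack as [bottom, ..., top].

1       1
dup     1 1
drop    1
negate  -1
negate  1
-6      1 -6
-       7
-2      7 -2
dup     7 -2 -2
mod     7 0
dup     7 0 0

[7, 0, 0]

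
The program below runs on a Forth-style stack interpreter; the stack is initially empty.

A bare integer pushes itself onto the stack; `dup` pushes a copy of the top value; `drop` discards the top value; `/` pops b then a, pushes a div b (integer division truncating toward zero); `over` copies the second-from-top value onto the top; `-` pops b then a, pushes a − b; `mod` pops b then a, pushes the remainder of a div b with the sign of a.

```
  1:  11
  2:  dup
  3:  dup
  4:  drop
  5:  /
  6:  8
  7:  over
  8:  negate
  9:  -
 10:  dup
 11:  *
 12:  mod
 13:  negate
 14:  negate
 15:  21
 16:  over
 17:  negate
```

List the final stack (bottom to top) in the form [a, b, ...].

11      [11]
dup     [11, 11]
dup     [11, 11, 11]
drop    [11, 11]
/       [1]
8       [1, 8]
over    [1, 8, 1]
negate  [1, 8, -1]
-       [1, 9]
dup     [1, 9, 9]
*       [1, 81]
mod     [1]
negate  [-1]
negate  [1]
21      [1, 21]
over    [1, 21, 1]
negate  [1, 21, -1]

[1, 21, -1]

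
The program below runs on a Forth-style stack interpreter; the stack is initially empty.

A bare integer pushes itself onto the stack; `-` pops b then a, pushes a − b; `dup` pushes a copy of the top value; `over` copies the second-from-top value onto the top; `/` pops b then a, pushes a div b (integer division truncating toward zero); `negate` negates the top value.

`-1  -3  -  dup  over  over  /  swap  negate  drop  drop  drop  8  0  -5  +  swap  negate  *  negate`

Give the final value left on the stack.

-1     : [-1]
-3     : [-1, -3]
-      : [2]
dup    : [2, 2]
over   : [2, 2, 2]
over   : [2, 2, 2, 2]
/      : [2, 2, 1]
swap   : [2, 1, 2]
negate : [2, 1, -2]
drop   : [2, 1]
drop   : [2]
drop   : []
8      : [8]
0      : [8, 0]
-5     : [8, 0, -5]
+      : [8, -5]
swap   : [-5, 8]
negate : [-5, -8]
*      : [40]
negate : [-40]

-40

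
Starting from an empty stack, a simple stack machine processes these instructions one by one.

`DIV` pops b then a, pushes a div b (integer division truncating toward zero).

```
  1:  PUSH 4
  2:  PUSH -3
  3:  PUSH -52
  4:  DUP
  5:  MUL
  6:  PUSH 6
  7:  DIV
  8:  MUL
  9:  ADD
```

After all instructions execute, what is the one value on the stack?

PUSH 4    [4]
PUSH -3   [4, -3]
PUSH -52  [4, -3, -52]
DUP       [4, -3, -52, -52]
MUL       [4, -3, 2704]
PUSH 6    [4, -3, 2704, 6]
DIV       [4, -3, 450]
MUL       [4, -1350]
ADD       [-1346]

-1346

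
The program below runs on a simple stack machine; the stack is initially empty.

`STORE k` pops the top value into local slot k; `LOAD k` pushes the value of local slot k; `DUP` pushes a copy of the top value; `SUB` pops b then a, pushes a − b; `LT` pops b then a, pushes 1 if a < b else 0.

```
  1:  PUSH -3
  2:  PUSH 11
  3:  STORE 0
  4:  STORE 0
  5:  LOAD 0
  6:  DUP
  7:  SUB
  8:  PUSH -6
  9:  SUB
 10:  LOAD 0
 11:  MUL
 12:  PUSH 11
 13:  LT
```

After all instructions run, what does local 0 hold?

PUSH -3 → [-3]
PUSH 11 → [-3, 11]
STORE 0 → [-3]
STORE 0 → []
LOAD 0  → [-3]
DUP     → [-3, -3]
SUB     → [0]
PUSH -6 → [0, -6]
SUB     → [6]
LOAD 0  → [6, -3]
MUL     → [-18]
PUSH 11 → [-18, 11]
LT      → [1]

-3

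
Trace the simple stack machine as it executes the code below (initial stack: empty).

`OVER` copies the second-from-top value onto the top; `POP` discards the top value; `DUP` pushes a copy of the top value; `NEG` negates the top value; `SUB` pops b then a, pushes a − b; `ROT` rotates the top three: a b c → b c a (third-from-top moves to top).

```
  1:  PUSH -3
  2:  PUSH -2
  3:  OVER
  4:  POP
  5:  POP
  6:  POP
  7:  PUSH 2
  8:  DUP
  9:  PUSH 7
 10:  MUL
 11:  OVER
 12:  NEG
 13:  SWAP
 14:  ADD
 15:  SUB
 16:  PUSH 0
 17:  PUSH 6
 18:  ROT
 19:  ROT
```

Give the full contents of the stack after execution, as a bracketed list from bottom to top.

PUSH -3 -> [-3]
PUSH -2 -> [-3, -2]
OVER    -> [-3, -2, -3]
POP     -> [-3, -2]
POP     -> [-3]
POP     -> []
PUSH 2  -> [2]
DUP     -> [2, 2]
PUSH 7  -> [2, 2, 7]
MUL     -> [2, 14]
OVER    -> [2, 14, 2]
NEG     -> [2, 14, -2]
SWAP    -> [2, -2, 14]
ADD     -> [2, 12]
SUB     -> [-10]
PUSH 0  -> [-10, 0]
PUSH 6  -> [-10, 0, 6]
ROT     -> [0, 6, -10]
ROT     -> [6, -10, 0]

[6, -10, 0]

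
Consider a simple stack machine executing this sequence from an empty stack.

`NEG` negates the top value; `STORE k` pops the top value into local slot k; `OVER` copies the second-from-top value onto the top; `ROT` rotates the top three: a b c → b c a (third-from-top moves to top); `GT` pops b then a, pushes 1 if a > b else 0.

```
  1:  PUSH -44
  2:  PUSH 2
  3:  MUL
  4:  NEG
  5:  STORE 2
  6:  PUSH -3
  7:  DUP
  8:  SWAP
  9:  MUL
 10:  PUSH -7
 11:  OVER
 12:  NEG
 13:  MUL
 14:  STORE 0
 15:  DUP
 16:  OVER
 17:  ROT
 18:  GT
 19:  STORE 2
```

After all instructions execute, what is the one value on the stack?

9

PUSH -44  -44
PUSH 2    -44 2
MUL       -88
NEG       88
STORE 2   (empty)
PUSH -3   -3
DUP       -3 -3
SWAP      -3 -3
MUL       9
PUSH -7   9 -7
OVER      9 -7 9
NEG       9 -7 -9
MUL       9 63
STORE 0   9
DUP       9 9
OVER      9 9 9
ROT       9 9 9
GT        9 0
STORE 2   9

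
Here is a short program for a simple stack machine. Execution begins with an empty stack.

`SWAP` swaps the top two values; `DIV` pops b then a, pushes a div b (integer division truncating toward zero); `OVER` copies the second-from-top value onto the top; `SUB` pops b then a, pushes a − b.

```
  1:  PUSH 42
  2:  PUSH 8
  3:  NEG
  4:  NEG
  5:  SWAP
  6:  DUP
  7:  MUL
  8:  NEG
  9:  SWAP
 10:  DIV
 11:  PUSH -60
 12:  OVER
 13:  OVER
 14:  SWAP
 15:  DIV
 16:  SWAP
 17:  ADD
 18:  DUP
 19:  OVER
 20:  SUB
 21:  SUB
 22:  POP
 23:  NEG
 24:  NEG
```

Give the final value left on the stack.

PUSH 42   [42]
PUSH 8    [42, 8]
NEG       [42, -8]
NEG       [42, 8]
SWAP      [8, 42]
DUP       [8, 42, 42]
MUL       [8, 1764]
NEG       [8, -1764]
SWAP      [-1764, 8]
DIV       [-220]
PUSH -60  [-220, -60]
OVER      [-220, -60, -220]
OVER      [-220, -60, -220, -60]
SWAP      [-220, -60, -60, -220]
DIV       [-220, -60, 0]
SWAP      [-220, 0, -60]
ADD       [-220, -60]
DUP       [-220, -60, -60]
OVER      [-220, -60, -60, -60]
SUB       [-220, -60, 0]
SUB       [-220, -60]
POP       [-220]
NEG       [220]
NEG       [-220]

-220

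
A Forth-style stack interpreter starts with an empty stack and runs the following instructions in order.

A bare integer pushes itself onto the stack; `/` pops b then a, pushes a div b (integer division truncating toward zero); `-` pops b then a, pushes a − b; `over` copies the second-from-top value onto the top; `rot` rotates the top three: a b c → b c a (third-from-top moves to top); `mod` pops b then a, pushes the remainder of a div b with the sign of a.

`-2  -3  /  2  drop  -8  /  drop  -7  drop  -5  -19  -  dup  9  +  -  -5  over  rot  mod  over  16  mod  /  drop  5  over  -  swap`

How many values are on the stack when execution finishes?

-2    -2
-3    -2 -3
/     0
2     0 2
drop  0
-8    0 -8
/     0
drop  (empty)
-7    -7
drop  (empty)
-5    -5
-19   -5 -19
-     14
dup   14 14
9     14 14 9
+     14 23
-     -9
-5    -9 -5
over  -9 -5 -9
rot   -5 -9 -9
mod   -5 0
over  -5 0 -5
16    -5 0 -5 16
mod   -5 0 -5
/     -5 0
drop  -5
5     -5 5
over  -5 5 -5
-     -5 10
swap  10 -5

2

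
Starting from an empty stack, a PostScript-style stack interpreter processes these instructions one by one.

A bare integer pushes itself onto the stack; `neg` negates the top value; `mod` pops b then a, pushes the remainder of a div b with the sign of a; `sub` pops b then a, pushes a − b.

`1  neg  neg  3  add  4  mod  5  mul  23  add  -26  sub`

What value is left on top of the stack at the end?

49

1   : 1
neg : -1
neg : 1
3   : 1 3
add : 4
4   : 4 4
mod : 0
5   : 0 5
mul : 0
23  : 0 23
add : 23
-26 : 23 -26
sub : 49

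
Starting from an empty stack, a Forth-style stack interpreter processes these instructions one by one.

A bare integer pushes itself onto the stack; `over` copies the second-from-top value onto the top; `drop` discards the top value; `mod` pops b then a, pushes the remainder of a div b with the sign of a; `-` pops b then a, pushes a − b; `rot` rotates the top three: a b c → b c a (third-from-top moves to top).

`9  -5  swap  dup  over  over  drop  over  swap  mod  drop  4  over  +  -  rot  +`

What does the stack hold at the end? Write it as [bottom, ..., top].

9    → [9]
-5   → [9, -5]
swap → [-5, 9]
dup  → [-5, 9, 9]
over → [-5, 9, 9, 9]
over → [-5, 9, 9, 9, 9]
drop → [-5, 9, 9, 9]
over → [-5, 9, 9, 9, 9]
swap → [-5, 9, 9, 9, 9]
mod  → [-5, 9, 9, 0]
drop → [-5, 9, 9]
4    → [-5, 9, 9, 4]
over → [-5, 9, 9, 4, 9]
+    → [-5, 9, 9, 13]
-    → [-5, 9, -4]
rot  → [9, -4, -5]
+    → [9, -9]

[9, -9]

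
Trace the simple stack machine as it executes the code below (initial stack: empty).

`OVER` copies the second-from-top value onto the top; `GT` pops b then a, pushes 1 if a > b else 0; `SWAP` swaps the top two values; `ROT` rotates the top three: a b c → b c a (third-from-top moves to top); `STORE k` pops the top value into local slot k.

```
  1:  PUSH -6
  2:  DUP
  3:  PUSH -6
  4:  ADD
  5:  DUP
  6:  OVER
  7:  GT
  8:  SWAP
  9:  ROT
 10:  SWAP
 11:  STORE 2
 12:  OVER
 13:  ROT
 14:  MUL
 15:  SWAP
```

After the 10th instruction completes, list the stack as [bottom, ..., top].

PUSH -6 → [-6]
DUP     → [-6, -6]
PUSH -6 → [-6, -6, -6]
ADD     → [-6, -12]
DUP     → [-6, -12, -12]
OVER    → [-6, -12, -12, -12]
GT      → [-6, -12, 0]
SWAP    → [-6, 0, -12]
ROT     → [0, -12, -6]
SWAP    → [0, -6, -12]

[0, -6, -12]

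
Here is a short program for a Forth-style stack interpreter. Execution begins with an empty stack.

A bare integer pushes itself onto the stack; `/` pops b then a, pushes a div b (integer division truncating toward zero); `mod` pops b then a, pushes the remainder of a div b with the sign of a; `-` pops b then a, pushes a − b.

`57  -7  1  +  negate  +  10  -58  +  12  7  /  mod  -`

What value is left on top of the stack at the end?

57     -> [57]
-7     -> [57, -7]
1      -> [57, -7, 1]
+      -> [57, -6]
negate -> [57, 6]
+      -> [63]
10     -> [63, 10]
-58    -> [63, 10, -58]
+      -> [63, -48]
12     -> [63, -48, 12]
7      -> [63, -48, 12, 7]
/      -> [63, -48, 1]
mod    -> [63, 0]
-      -> [63]

63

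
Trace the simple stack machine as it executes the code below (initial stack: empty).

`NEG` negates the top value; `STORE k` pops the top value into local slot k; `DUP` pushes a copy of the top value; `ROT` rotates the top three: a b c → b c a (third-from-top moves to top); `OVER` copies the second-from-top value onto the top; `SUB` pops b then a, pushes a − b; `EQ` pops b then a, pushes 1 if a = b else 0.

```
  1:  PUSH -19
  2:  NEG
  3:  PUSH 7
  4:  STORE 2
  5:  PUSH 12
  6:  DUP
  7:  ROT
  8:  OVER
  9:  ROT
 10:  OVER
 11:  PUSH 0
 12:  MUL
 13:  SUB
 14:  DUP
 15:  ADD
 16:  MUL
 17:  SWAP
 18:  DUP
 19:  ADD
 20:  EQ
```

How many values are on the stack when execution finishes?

2

PUSH -19  [-19]
NEG       [19]
PUSH 7    [19, 7]
STORE 2   [19]
PUSH 12   [19, 12]
DUP       [19, 12, 12]
ROT       [12, 12, 19]
OVER      [12, 12, 19, 12]
ROT       [12, 19, 12, 12]
OVER      [12, 19, 12, 12, 12]
PUSH 0    [12, 19, 12, 12, 12, 0]
MUL       [12, 19, 12, 12, 0]
SUB       [12, 19, 12, 12]
DUP       [12, 19, 12, 12, 12]
ADD       [12, 19, 12, 24]
MUL       [12, 19, 288]
SWAP      [12, 288, 19]
DUP       [12, 288, 19, 19]
ADD       [12, 288, 38]
EQ        [12, 0]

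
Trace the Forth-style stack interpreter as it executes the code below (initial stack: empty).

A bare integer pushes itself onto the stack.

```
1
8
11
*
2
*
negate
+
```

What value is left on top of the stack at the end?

1      -> 1
8      -> 1 8
11     -> 1 8 11
*      -> 1 88
2      -> 1 88 2
*      -> 1 176
negate -> 1 -176
+      -> -175

-175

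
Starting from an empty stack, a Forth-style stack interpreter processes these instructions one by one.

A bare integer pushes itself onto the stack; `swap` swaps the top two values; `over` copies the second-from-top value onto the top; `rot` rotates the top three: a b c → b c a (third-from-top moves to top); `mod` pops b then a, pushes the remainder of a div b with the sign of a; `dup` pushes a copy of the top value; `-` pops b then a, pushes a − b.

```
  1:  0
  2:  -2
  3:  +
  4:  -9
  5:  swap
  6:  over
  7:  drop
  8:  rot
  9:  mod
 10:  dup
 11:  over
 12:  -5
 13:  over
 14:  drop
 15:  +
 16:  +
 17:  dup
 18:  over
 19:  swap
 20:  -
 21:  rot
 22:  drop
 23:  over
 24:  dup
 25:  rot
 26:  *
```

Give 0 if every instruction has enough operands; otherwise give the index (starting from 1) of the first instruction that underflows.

8

0     [0]
-2    [0, -2]
+     [-2]
-9    [-2, -9]
swap  [-9, -2]
over  [-9, -2, -9]
drop  [-9, -2]
rot  — needs 3 operands, stack has 2 → underflow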